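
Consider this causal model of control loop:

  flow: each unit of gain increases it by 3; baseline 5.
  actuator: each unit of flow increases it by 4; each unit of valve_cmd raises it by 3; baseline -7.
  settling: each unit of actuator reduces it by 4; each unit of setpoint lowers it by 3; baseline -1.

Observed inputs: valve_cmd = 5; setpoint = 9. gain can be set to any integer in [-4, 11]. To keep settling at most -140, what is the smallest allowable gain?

gain = 0

Substituting into the actuator equation gives actuator = 12*gain + 28.
This gives settling = -48*gain - 140.
Require -48*gain - 140 ≤ -140, so gain ≥ 0.
The smallest integer in [-4, 11] satisfying this is 0.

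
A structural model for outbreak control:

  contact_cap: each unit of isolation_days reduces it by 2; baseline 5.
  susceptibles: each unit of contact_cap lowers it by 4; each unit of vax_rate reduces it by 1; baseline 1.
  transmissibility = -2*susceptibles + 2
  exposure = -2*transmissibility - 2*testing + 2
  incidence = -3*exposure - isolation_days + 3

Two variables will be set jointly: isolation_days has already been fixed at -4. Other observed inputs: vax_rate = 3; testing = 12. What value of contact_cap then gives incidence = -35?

With isolation_days held at -4:
Intervening on contact_cap fixes its value directly, overriding its dependence on isolation_days.
Substituting into the susceptibles equation gives susceptibles = -4*contact_cap - 2.
transmissibility becomes 8*contact_cap + 6.
Substituting into the exposure equation gives exposure = -16*contact_cap - 34.
So incidence = 48*contact_cap + 109.
Solve 48*contact_cap + 109 = -35: contact_cap = (-35 - 109) / 48 = -3.

contact_cap = -3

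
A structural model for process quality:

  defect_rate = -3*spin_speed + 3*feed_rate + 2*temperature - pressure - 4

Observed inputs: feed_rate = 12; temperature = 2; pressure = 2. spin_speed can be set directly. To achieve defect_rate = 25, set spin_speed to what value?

Substituting into the defect_rate equation gives defect_rate = -3*spin_speed + 34.
Solve -3*spin_speed + 34 = 25: spin_speed = (25 - 34) / -3 = 3.

spin_speed = 3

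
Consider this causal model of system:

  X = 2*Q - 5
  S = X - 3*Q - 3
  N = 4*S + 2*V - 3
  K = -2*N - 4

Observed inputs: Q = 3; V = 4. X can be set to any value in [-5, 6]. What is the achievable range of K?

34 to 122

Intervening on X fixes its value directly, overriding its dependence on Q.
Substituting into the S equation gives S = X - 12.
This gives N = 4*X - 43.
Substituting into the K equation gives K = -8*X + 82.
Linear in X, so extremes are at the endpoints: X = -5 gives K = 122; X = 6 gives K = 34.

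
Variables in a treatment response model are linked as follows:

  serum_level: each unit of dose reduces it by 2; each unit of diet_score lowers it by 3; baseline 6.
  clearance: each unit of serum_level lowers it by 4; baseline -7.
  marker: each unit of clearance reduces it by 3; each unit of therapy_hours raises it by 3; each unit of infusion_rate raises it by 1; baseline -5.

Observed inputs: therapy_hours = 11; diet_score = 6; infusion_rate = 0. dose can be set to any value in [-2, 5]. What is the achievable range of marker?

Substituting into the serum_level equation gives serum_level = -2*dose - 12.
This gives clearance = 8*dose + 41.
Substituting into the marker equation gives marker = -24*dose - 95.
Linear in dose, so extremes are at the endpoints: dose = -2 gives marker = -47; dose = 5 gives marker = -215.

-215 to -47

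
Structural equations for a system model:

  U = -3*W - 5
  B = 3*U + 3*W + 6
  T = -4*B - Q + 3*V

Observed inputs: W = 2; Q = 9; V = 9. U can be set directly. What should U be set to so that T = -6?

U = -2

Intervening on U fixes its value directly, overriding its dependence on W.
Substituting into the B equation gives B = 3*U + 12.
T becomes -12*U - 30.
Solve -12*U - 30 = -6: U = (-6 + 30) / -12 = -2.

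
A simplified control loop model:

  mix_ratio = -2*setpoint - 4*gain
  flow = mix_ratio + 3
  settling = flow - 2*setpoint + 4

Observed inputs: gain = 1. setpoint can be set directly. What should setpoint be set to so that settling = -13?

setpoint = 4

Substituting into the mix_ratio equation gives mix_ratio = -2*setpoint - 4.
This gives flow = -2*setpoint - 1.
settling becomes -4*setpoint + 3.
Solve -4*setpoint + 3 = -13: setpoint = (-13 - 3) / -4 = 4.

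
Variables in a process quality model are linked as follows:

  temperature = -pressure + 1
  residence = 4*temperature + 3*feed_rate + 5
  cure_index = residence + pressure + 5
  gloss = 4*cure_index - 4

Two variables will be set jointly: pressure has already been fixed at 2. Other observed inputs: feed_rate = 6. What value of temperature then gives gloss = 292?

temperature = 11

With pressure held at 2:
Intervening on temperature fixes its value directly, overriding its dependence on pressure.
Substituting into the residence equation gives residence = 4*temperature + 23.
Substituting into the cure_index equation gives cure_index = 4*temperature + 30.
This gives gloss = 16*temperature + 116.
Solve 16*temperature + 116 = 292: temperature = (292 - 116) / 16 = 11.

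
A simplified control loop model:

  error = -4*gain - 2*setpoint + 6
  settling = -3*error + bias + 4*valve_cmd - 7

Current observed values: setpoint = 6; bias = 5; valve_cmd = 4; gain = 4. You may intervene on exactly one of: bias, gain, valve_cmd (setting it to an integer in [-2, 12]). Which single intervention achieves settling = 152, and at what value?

set gain = 10

Intervening on bias: settling = bias + 75. Reaching 152 requires bias = 77, outside [-2, 12].
Intervening on gain: with other inputs at their observed values, settling = 12*gain + 32. Solving for 152 gives gain = 10, within [-2, 12].
Intervening on valve_cmd: settling = 4*valve_cmd + 64. Reaching 152 requires valve_cmd = 22, outside [-2, 12].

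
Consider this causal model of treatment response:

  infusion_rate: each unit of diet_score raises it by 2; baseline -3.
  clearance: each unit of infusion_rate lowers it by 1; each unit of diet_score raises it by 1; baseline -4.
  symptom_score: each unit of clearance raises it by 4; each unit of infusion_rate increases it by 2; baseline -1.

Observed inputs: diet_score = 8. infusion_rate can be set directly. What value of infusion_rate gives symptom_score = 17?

Intervening on infusion_rate fixes its value directly, overriding its dependence on diet_score.
Substituting into the clearance equation gives clearance = -infusion_rate + 4.
Substituting into the symptom_score equation gives symptom_score = -2*infusion_rate + 15.
Solve -2*infusion_rate + 15 = 17: infusion_rate = (17 - 15) / -2 = -1.

infusion_rate = -1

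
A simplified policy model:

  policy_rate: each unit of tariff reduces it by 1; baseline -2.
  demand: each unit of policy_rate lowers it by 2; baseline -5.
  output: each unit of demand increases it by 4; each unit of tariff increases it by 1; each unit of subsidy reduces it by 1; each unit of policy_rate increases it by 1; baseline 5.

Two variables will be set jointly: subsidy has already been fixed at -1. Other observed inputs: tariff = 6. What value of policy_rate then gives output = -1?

With subsidy held at -1:
Intervening on policy_rate fixes its value directly, overriding its dependence on tariff.
Substituting into the output equation gives output = -7*policy_rate - 8.
Solve -7*policy_rate - 8 = -1: policy_rate = (-1 + 8) / -7 = -1.

policy_rate = -1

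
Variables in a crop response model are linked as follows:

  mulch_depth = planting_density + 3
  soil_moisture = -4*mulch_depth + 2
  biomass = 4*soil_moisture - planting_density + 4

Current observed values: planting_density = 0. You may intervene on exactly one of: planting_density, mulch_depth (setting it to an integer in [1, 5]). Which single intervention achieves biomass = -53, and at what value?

Intervening on planting_density: with other inputs at their observed values, biomass = -17*planting_density - 36. Solving for -53 gives planting_density = 1, within [1, 5].
Intervening on mulch_depth: biomass = -16*mulch_depth + 12. Reaching -53 requires mulch_depth = 65/16, not an integer.

set planting_density = 1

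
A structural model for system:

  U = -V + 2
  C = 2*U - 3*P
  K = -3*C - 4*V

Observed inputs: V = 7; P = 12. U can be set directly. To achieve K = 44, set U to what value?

U = 6

Intervening on U fixes its value directly, overriding its dependence on V.
Substituting into the C equation gives C = 2*U - 36.
Substituting into the K equation gives K = -6*U + 80.
Solve -6*U + 80 = 44: U = (44 - 80) / -6 = 6.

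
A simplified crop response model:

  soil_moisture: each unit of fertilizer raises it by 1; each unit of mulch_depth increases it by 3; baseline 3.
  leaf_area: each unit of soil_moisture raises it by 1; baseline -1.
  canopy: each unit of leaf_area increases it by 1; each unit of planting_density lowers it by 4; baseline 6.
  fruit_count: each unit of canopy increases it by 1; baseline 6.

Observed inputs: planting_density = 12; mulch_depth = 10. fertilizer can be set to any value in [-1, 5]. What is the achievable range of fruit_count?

Substituting into the soil_moisture equation gives soil_moisture = fertilizer + 33.
So leaf_area = fertilizer + 32.
Substituting into the canopy equation gives canopy = fertilizer - 10.
So fruit_count = fertilizer - 4.
Linear in fertilizer, so extremes are at the endpoints: fertilizer = -1 gives fruit_count = -5; fertilizer = 5 gives fruit_count = 1.

-5 to 1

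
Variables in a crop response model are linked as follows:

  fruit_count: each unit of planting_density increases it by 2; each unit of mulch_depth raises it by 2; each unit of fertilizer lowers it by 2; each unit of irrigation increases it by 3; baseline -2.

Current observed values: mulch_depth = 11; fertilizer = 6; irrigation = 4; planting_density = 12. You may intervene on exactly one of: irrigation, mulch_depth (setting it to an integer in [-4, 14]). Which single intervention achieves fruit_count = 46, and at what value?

Intervening on irrigation: fruit_count = 3*irrigation + 32. Reaching 46 requires irrigation = 14/3, not an integer.
Intervening on mulch_depth: with other inputs at their observed values, fruit_count = 2*mulch_depth + 22. Solving for 46 gives mulch_depth = 12, within [-4, 14].

set mulch_depth = 12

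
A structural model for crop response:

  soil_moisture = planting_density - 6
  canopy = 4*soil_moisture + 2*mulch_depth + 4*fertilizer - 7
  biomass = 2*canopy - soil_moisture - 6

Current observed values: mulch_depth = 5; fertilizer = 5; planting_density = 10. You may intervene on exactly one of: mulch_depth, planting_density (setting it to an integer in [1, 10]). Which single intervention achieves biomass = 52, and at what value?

Intervening on mulch_depth: with other inputs at their observed values, biomass = 4*mulch_depth + 48. Solving for 52 gives mulch_depth = 1, within [1, 10].
Intervening on planting_density: biomass = 7*planting_density - 2. Reaching 52 requires planting_density = 54/7, not an integer.

set mulch_depth = 1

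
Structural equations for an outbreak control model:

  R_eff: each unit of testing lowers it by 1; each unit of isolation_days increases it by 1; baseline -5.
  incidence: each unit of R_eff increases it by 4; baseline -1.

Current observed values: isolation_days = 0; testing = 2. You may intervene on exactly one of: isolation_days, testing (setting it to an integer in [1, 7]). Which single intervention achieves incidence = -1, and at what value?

set isolation_days = 7

Intervening on isolation_days: with other inputs at their observed values, incidence = 4*isolation_days - 29. Solving for -1 gives isolation_days = 7, within [1, 7].
Intervening on testing: incidence = -4*testing - 21. Reaching -1 requires testing = -5, outside [1, 7].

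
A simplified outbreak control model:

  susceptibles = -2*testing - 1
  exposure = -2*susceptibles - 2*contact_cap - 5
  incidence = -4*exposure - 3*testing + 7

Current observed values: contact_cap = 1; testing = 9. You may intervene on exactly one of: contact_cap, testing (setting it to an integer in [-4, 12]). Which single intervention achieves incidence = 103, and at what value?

Intervening on contact_cap: incidence = 8*contact_cap - 152. Reaching 103 requires contact_cap = 255/8, not an integer.
Intervening on testing: with other inputs at their observed values, incidence = -19*testing + 27. Solving for 103 gives testing = -4, within [-4, 12].

set testing = -4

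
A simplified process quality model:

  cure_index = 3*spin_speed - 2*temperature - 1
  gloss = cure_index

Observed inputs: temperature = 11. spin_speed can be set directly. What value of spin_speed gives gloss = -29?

Substituting into the cure_index equation gives cure_index = 3*spin_speed - 23.
Substituting into the gloss equation gives gloss = 3*spin_speed - 23.
Solve 3*spin_speed - 23 = -29: spin_speed = (-29 + 23) / 3 = -2.

spin_speed = -2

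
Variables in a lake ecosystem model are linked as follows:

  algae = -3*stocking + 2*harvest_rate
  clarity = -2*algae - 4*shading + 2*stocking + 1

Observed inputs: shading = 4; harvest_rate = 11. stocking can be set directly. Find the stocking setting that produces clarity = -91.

Substituting into the algae equation gives algae = -3*stocking + 22.
Substituting into the clarity equation gives clarity = 8*stocking - 59.
Solve 8*stocking - 59 = -91: stocking = (-91 + 59) / 8 = -4.

stocking = -4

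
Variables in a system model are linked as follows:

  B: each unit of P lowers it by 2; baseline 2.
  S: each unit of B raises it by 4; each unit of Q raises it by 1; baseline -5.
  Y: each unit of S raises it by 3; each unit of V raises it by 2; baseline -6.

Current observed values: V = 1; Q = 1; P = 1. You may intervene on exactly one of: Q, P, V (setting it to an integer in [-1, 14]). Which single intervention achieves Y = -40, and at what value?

set P = 2

Intervening on Q: Y = 3*Q - 19. Reaching -40 requires Q = -7, outside [-1, 14].
Intervening on P: with other inputs at their observed values, Y = -24*P + 8. Solving for -40 gives P = 2, within [-1, 14].
Intervening on V: Y = 2*V - 18. Reaching -40 requires V = -11, outside [-1, 14].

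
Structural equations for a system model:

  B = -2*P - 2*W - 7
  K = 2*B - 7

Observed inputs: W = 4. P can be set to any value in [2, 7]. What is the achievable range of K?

Substituting into the B equation gives B = -2*P - 15.
So K = -4*P - 37.
Linear in P, so extremes are at the endpoints: P = 2 gives K = -45; P = 7 gives K = -65.

-65 to -45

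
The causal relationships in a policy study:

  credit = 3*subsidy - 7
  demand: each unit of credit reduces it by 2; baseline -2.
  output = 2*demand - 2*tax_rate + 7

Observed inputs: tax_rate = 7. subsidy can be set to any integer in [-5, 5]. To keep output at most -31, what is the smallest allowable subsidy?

subsidy = 4

Substituting into the demand equation gives demand = -6*subsidy + 12.
Substituting into the output equation gives output = -12*subsidy + 17.
Require -12*subsidy + 17 ≤ -31, so subsidy ≥ 4.
The smallest integer in [-5, 5] satisfying this is 4.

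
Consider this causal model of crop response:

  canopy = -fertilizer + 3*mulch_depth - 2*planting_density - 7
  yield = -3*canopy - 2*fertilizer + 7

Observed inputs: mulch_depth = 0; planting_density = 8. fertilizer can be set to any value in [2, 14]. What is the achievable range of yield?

Substituting into the canopy equation gives canopy = -fertilizer - 23.
Substituting into the yield equation gives yield = fertilizer + 76.
Linear in fertilizer, so extremes are at the endpoints: fertilizer = 2 gives yield = 78; fertilizer = 14 gives yield = 90.

78 to 90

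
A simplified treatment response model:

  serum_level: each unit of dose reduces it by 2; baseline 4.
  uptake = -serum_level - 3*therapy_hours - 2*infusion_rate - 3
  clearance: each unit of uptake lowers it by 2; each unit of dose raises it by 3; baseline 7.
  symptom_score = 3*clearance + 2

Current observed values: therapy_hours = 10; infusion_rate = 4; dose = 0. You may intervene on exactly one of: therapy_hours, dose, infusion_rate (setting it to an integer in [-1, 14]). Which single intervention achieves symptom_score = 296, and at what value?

set dose = -1

Intervening on therapy_hours: symptom_score = 18*therapy_hours + 113. Reaching 296 requires therapy_hours = 61/6, not an integer.
Intervening on dose: with other inputs at their observed values, symptom_score = -3*dose + 293. Solving for 296 gives dose = -1, within [-1, 14].
Intervening on infusion_rate: symptom_score = 12*infusion_rate + 245. Reaching 296 requires infusion_rate = 17/4, not an integer.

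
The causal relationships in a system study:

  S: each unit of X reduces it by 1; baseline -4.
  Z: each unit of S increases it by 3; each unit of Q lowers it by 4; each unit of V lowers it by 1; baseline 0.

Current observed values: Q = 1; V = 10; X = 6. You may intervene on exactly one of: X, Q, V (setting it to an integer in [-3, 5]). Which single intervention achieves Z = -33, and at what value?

set V = -1

Intervening on X: Z = -3*X - 26. Reaching -33 requires X = 7/3, not an integer.
Intervening on Q: Z = -4*Q - 40. Reaching -33 requires Q = -7/4, not an integer.
Intervening on V: with other inputs at their observed values, Z = -V - 34. Solving for -33 gives V = -1, within [-3, 5].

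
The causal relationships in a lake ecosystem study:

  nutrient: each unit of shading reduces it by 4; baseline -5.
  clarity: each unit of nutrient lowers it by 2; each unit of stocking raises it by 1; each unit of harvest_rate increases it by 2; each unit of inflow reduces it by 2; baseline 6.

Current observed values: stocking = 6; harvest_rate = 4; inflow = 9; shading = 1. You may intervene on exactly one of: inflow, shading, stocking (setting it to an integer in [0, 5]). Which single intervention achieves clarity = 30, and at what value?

Intervening on inflow: with other inputs at their observed values, clarity = -2*inflow + 38. Solving for 30 gives inflow = 4, within [0, 5].
Intervening on shading: clarity = 8*shading + 12. Reaching 30 requires shading = 9/4, not an integer.
Intervening on stocking: clarity = stocking + 14. Reaching 30 requires stocking = 16, outside [0, 5].

set inflow = 4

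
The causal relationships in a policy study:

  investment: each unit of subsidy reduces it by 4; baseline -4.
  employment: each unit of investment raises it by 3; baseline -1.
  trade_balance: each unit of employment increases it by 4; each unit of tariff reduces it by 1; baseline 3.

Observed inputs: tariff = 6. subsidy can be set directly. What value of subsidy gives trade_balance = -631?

subsidy = 12

Substituting into the employment equation gives employment = -12*subsidy - 13.
trade_balance becomes -48*subsidy - 55.
Solve -48*subsidy - 55 = -631: subsidy = (-631 + 55) / -48 = 12.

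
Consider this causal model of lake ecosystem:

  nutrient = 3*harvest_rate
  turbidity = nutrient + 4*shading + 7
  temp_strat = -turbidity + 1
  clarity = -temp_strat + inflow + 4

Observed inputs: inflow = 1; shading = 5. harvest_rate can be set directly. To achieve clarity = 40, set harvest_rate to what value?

Substituting into the turbidity equation gives turbidity = 3*harvest_rate + 27.
Substituting into the temp_strat equation gives temp_strat = -3*harvest_rate - 26.
Substituting into the clarity equation gives clarity = 3*harvest_rate + 31.
Solve 3*harvest_rate + 31 = 40: harvest_rate = (40 - 31) / 3 = 3.

harvest_rate = 3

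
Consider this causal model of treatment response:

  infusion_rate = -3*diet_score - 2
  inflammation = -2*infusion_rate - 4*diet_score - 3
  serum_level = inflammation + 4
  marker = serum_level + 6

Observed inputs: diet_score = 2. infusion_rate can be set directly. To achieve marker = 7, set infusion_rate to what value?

Intervening on infusion_rate fixes its value directly, overriding its dependence on diet_score.
Substituting into the inflammation equation gives inflammation = -2*infusion_rate - 11.
So serum_level = -2*infusion_rate - 7.
Substituting into the marker equation gives marker = -2*infusion_rate - 1.
Solve -2*infusion_rate - 1 = 7: infusion_rate = (7 + 1) / -2 = -4.

infusion_rate = -4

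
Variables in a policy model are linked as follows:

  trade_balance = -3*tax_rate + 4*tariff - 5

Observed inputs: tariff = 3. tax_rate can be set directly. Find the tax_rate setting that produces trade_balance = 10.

tax_rate = -1

Substituting into the trade_balance equation gives trade_balance = -3*tax_rate + 7.
Solve -3*tax_rate + 7 = 10: tax_rate = (10 - 7) / -3 = -1.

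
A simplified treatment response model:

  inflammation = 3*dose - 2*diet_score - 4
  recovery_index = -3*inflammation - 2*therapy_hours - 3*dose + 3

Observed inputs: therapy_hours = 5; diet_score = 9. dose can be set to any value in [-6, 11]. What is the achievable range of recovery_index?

-73 to 131

Substituting into the inflammation equation gives inflammation = 3*dose - 22.
Substituting into the recovery_index equation gives recovery_index = -12*dose + 59.
Linear in dose, so extremes are at the endpoints: dose = -6 gives recovery_index = 131; dose = 11 gives recovery_index = -73.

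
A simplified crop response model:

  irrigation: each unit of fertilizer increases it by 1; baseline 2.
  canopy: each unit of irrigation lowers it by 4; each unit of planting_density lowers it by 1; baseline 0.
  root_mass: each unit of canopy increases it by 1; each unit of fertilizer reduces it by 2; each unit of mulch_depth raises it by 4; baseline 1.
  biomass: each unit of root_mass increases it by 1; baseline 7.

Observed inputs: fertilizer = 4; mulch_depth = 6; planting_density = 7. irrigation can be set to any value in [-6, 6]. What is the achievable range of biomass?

-7 to 41

Intervening on irrigation fixes its value directly, overriding its dependence on fertilizer.
Substituting into the canopy equation gives canopy = -4*irrigation - 7.
root_mass becomes -4*irrigation + 10.
Substituting into the biomass equation gives biomass = -4*irrigation + 17.
Linear in irrigation, so extremes are at the endpoints: irrigation = -6 gives biomass = 41; irrigation = 6 gives biomass = -7.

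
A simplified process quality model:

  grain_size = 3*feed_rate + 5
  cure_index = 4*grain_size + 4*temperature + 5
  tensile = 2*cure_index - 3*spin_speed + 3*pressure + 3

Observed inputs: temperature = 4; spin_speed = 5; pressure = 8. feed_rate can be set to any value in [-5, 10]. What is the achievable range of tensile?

Substituting into the cure_index equation gives cure_index = 12*feed_rate + 41.
This gives tensile = 24*feed_rate + 94.
Linear in feed_rate, so extremes are at the endpoints: feed_rate = -5 gives tensile = -26; feed_rate = 10 gives tensile = 334.

-26 to 334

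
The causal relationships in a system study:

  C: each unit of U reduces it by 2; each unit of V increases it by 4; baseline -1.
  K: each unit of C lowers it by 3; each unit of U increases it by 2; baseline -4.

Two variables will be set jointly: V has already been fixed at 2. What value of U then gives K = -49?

U = -3

With V held at 2:
Substituting into the C equation gives C = -2*U + 7.
Substituting into the K equation gives K = 8*U - 25.
Solve 8*U - 25 = -49: U = (-49 + 25) / 8 = -3.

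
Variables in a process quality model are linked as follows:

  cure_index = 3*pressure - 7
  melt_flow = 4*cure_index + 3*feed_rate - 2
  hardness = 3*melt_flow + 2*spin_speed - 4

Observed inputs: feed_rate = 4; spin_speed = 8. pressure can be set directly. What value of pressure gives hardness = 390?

pressure = 12

Substituting into the melt_flow equation gives melt_flow = 12*pressure - 18.
Substituting into the hardness equation gives hardness = 36*pressure - 42.
Solve 36*pressure - 42 = 390: pressure = (390 + 42) / 36 = 12.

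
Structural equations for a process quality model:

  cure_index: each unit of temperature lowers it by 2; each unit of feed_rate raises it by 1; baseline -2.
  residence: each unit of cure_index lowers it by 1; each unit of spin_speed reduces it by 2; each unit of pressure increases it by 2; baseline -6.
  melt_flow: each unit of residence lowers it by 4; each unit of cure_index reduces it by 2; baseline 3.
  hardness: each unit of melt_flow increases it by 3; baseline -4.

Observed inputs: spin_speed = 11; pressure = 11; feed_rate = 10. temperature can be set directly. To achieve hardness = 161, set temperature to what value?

temperature = -3

Substituting into the cure_index equation gives cure_index = -2*temperature + 8.
Substituting into the residence equation gives residence = 2*temperature - 14.
melt_flow becomes -4*temperature + 43.
Substituting into the hardness equation gives hardness = -12*temperature + 125.
Solve -12*temperature + 125 = 161: temperature = (161 - 125) / -12 = -3.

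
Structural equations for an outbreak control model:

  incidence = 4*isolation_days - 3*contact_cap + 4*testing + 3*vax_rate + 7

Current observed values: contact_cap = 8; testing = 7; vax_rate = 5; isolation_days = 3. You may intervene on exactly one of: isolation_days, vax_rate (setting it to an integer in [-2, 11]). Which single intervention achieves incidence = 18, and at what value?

Intervening on isolation_days: with other inputs at their observed values, incidence = 4*isolation_days + 26. Solving for 18 gives isolation_days = -2, within [-2, 11].
Intervening on vax_rate: incidence = 3*vax_rate + 23. Reaching 18 requires vax_rate = -5/3, not an integer.

set isolation_days = -2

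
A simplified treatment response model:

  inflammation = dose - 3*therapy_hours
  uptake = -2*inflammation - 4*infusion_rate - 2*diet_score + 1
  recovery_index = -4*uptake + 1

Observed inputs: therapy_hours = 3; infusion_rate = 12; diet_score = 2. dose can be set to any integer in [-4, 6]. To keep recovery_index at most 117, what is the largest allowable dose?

Substituting into the inflammation equation gives inflammation = dose - 9.
Substituting into the uptake equation gives uptake = -2*dose - 33.
recovery_index becomes 8*dose + 133.
Require 8*dose + 133 ≤ 117, so dose ≤ -2.
The largest integer in [-4, 6] satisfying this is -2.

dose = -2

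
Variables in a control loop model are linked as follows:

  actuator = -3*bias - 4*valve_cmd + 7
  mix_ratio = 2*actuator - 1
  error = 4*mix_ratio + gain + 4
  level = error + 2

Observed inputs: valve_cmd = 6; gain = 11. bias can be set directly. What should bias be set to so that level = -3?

bias = -5

Substituting into the actuator equation gives actuator = -3*bias - 17.
So mix_ratio = -6*bias - 35.
Substituting into the error equation gives error = -24*bias - 125.
Substituting into the level equation gives level = -24*bias - 123.
Solve -24*bias - 123 = -3: bias = (-3 + 123) / -24 = -5.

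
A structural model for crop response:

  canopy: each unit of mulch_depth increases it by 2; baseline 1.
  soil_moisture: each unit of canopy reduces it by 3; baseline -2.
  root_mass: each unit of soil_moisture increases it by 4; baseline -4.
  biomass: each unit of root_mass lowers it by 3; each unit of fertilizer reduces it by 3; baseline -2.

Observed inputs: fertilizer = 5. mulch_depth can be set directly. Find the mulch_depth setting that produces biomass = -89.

Substituting into the soil_moisture equation gives soil_moisture = -6*mulch_depth - 5.
Substituting into the root_mass equation gives root_mass = -24*mulch_depth - 24.
Substituting into the biomass equation gives biomass = 72*mulch_depth + 55.
Solve 72*mulch_depth + 55 = -89: mulch_depth = (-89 - 55) / 72 = -2.

mulch_depth = -2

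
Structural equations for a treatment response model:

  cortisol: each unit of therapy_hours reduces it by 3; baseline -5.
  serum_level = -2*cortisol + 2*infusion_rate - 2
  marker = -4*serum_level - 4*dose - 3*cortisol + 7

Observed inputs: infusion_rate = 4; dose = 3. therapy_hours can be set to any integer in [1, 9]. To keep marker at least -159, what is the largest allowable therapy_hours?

therapy_hours = 7

Substituting into the serum_level equation gives serum_level = 6*therapy_hours + 16.
Substituting into the marker equation gives marker = -15*therapy_hours - 54.
Require -15*therapy_hours - 54 ≥ -159, so therapy_hours ≤ 7.
The largest integer in [1, 9] satisfying this is 7.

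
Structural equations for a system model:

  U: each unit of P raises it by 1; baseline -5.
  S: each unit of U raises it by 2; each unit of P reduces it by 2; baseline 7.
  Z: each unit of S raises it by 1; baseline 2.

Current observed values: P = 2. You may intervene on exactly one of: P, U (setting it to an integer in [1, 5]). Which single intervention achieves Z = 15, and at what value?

set U = 5

Intervening on P: the paths from P to Z cancel (net effect zero), leaving Z = -1; 15 is unreachable this way.
Intervening on U: with other inputs at their observed values, Z = 2*U + 5. Solving for 15 gives U = 5, within [1, 5].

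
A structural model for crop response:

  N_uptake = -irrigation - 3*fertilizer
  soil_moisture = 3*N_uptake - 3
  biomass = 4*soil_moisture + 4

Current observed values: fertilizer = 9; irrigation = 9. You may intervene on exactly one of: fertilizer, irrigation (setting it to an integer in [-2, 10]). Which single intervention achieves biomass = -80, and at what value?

Intervening on fertilizer: with other inputs at their observed values, biomass = -36*fertilizer - 116. Solving for -80 gives fertilizer = -1, within [-2, 10].
Intervening on irrigation: biomass = -12*irrigation - 332. Reaching -80 requires irrigation = -21, outside [-2, 10].

set fertilizer = -1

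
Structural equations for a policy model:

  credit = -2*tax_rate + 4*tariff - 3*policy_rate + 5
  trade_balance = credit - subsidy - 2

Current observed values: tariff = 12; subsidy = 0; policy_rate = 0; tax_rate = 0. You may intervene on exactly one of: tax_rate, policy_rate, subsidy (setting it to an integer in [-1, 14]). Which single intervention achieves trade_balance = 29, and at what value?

Intervening on tax_rate: with other inputs at their observed values, trade_balance = -2*tax_rate + 51. Solving for 29 gives tax_rate = 11, within [-1, 14].
Intervening on policy_rate: trade_balance = -3*policy_rate + 51. Reaching 29 requires policy_rate = 22/3, not an integer.
Intervening on subsidy: trade_balance = -subsidy + 51. Reaching 29 requires subsidy = 22, outside [-1, 14].

set tax_rate = 11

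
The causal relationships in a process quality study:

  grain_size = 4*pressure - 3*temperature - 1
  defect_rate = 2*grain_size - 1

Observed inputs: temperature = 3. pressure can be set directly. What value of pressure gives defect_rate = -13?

pressure = 1

Substituting into the grain_size equation gives grain_size = 4*pressure - 10.
Substituting into the defect_rate equation gives defect_rate = 8*pressure - 21.
Solve 8*pressure - 21 = -13: pressure = (-13 + 21) / 8 = 1.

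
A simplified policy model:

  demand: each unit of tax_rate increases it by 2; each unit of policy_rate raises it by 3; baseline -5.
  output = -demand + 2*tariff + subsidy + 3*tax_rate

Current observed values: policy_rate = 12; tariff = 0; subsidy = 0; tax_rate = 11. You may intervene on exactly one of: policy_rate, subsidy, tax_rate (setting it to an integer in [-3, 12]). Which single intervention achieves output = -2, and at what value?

set policy_rate = 6

Intervening on policy_rate: with other inputs at their observed values, output = -3*policy_rate + 16. Solving for -2 gives policy_rate = 6, within [-3, 12].
Intervening on subsidy: output = subsidy - 20. Reaching -2 requires subsidy = 18, outside [-3, 12].
Intervening on tax_rate: output = tax_rate - 31. Reaching -2 requires tax_rate = 29, outside [-3, 12].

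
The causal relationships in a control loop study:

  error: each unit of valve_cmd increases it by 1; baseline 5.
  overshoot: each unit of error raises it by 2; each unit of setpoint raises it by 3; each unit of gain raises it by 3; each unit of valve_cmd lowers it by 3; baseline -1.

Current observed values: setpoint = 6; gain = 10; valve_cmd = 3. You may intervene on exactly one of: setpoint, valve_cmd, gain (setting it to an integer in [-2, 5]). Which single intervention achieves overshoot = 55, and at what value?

Intervening on setpoint: overshoot = 3*setpoint + 36. Reaching 55 requires setpoint = 19/3, not an integer.
Intervening on valve_cmd: with other inputs at their observed values, overshoot = -valve_cmd + 57. Solving for 55 gives valve_cmd = 2, within [-2, 5].
Intervening on gain: overshoot = 3*gain + 24. Reaching 55 requires gain = 31/3, not an integer.

set valve_cmd = 2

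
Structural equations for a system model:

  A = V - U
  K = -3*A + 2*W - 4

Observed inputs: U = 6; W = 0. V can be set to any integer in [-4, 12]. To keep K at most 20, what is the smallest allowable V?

V = -2

Substituting into the A equation gives A = V - 6.
K becomes -3*V + 14.
Require -3*V + 14 ≤ 20, so V ≥ -2.
The smallest integer in [-4, 12] satisfying this is -2.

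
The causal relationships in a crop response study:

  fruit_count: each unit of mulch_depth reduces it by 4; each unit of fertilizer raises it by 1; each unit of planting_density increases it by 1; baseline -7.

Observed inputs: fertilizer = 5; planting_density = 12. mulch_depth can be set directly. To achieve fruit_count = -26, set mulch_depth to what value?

mulch_depth = 9

Substituting into the fruit_count equation gives fruit_count = -4*mulch_depth + 10.
Solve -4*mulch_depth + 10 = -26: mulch_depth = (-26 - 10) / -4 = 9.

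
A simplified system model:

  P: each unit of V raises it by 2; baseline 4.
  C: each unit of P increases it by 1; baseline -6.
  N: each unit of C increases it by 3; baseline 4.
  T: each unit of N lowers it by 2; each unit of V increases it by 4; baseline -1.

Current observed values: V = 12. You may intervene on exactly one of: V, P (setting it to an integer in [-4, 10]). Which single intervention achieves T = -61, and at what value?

set V = 8

Intervening on V: with other inputs at their observed values, T = -8*V + 3. Solving for -61 gives V = 8, within [-4, 10].
Intervening on P: T = -6*P + 75. Reaching -61 requires P = 68/3, not an integer.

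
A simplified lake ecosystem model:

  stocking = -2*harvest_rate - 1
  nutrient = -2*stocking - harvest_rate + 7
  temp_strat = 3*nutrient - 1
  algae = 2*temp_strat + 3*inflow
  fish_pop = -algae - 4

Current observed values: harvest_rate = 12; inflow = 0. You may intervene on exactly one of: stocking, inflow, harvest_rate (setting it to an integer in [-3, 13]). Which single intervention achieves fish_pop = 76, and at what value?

Intervening on stocking: with other inputs at their observed values, fish_pop = 12*stocking + 28. Solving for 76 gives stocking = 4, within [-3, 13].
Intervening on inflow: fish_pop = -3*inflow - 272. Reaching 76 requires inflow = -116, outside [-3, 13].
Intervening on harvest_rate: fish_pop = -18*harvest_rate - 56. Reaching 76 requires harvest_rate = -22/3, not an integer.

set stocking = 4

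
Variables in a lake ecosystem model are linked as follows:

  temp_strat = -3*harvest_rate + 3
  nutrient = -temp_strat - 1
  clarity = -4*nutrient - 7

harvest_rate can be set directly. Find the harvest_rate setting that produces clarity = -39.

Substituting into the nutrient equation gives nutrient = 3*harvest_rate - 4.
This gives clarity = -12*harvest_rate + 9.
Solve -12*harvest_rate + 9 = -39: harvest_rate = (-39 - 9) / -12 = 4.

harvest_rate = 4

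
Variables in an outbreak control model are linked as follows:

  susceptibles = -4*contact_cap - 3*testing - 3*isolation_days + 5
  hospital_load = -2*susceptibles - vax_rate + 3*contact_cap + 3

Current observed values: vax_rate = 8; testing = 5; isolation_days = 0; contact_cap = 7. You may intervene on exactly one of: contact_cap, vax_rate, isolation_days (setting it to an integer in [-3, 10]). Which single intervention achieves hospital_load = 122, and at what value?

Intervening on contact_cap: hospital_load = 11*contact_cap + 15. Reaching 122 requires contact_cap = 107/11, not an integer.
Intervening on vax_rate: hospital_load = -vax_rate + 100. Reaching 122 requires vax_rate = -22, outside [-3, 10].
Intervening on isolation_days: with other inputs at their observed values, hospital_load = 6*isolation_days + 92. Solving for 122 gives isolation_days = 5, within [-3, 10].

set isolation_days = 5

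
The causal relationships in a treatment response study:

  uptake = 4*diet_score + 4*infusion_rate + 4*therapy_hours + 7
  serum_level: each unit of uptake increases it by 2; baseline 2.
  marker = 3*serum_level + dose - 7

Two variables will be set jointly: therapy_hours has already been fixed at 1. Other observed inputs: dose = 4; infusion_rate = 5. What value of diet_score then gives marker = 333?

With therapy_hours held at 1:
Substituting into the uptake equation gives uptake = 4*diet_score + 31.
Substituting into the serum_level equation gives serum_level = 8*diet_score + 64.
This gives marker = 24*diet_score + 189.
Solve 24*diet_score + 189 = 333: diet_score = (333 - 189) / 24 = 6.

diet_score = 6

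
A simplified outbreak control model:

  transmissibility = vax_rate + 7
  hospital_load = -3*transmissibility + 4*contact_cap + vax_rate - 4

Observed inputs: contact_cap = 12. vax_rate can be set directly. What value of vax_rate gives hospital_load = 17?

Substituting into the hospital_load equation gives hospital_load = -2*vax_rate + 23.
Solve -2*vax_rate + 23 = 17: vax_rate = (17 - 23) / -2 = 3.

vax_rate = 3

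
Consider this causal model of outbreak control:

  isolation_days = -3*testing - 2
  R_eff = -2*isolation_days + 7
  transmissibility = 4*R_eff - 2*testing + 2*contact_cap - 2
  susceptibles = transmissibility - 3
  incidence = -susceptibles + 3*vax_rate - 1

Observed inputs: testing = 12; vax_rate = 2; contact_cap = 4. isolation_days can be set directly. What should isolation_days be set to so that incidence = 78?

Intervening on isolation_days fixes its value directly, overriding its dependence on testing.
Substituting into the transmissibility equation gives transmissibility = -8*isolation_days + 10.
Substituting into the susceptibles equation gives susceptibles = -8*isolation_days + 7.
Substituting into the incidence equation gives incidence = 8*isolation_days - 2.
Solve 8*isolation_days - 2 = 78: isolation_days = (78 + 2) / 8 = 10.

isolation_days = 10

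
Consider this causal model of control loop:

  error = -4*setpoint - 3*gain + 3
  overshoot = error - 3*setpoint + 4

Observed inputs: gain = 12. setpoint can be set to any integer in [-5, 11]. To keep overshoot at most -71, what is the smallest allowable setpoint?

Substituting into the error equation gives error = -4*setpoint - 33.
Substituting into the overshoot equation gives overshoot = -7*setpoint - 29.
Require -7*setpoint - 29 ≤ -71, so setpoint ≥ 6.
The smallest integer in [-5, 11] satisfying this is 6.

setpoint = 6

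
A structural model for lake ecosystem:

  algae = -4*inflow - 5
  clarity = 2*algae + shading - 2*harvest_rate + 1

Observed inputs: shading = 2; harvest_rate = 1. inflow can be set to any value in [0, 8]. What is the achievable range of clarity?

Substituting into the clarity equation gives clarity = -8*inflow - 9.
Linear in inflow, so extremes are at the endpoints: inflow = 0 gives clarity = -9; inflow = 8 gives clarity = -73.

-73 to -9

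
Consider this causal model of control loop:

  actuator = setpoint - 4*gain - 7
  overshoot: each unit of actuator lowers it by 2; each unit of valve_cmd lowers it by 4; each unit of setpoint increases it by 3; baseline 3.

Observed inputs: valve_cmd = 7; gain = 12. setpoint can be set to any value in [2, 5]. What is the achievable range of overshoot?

Substituting into the actuator equation gives actuator = setpoint - 55.
Substituting into the overshoot equation gives overshoot = setpoint + 85.
Linear in setpoint, so extremes are at the endpoints: setpoint = 2 gives overshoot = 87; setpoint = 5 gives overshoot = 90.

87 to 90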